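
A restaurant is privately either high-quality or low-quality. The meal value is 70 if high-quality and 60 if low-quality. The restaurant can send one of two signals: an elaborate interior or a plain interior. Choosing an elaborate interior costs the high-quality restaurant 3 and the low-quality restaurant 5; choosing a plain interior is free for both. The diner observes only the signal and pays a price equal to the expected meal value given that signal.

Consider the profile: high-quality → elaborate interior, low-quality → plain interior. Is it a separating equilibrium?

No

If types separate, elaborate interior earns payment 70 and plain interior earns 60.
High-quality: elaborate interior gives 70 − 3 = 67; plain interior gives 60 − 0 = 60. No deviation. ✓
Low-quality: plain interior gives 60 − 0 = 60; elaborate interior gives 70 − 5 = 65. Would deviate. ✗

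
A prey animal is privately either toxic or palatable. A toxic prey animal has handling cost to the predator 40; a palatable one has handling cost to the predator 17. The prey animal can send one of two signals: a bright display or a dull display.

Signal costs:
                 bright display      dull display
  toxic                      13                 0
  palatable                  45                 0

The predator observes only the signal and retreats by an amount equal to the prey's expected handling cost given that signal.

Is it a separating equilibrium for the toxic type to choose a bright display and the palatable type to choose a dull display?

If types separate, bright display earns payment 40 and dull display earns 17.
Toxic: bright display gives 40 − 13 = 27; dull display gives 17 − 0 = 17. No deviation. ✓
Palatable: dull display gives 17 − 0 = 17; bright display gives 40 − 45 = -5. No deviation. ✓
Neither type gains from mimicking the other.

Yes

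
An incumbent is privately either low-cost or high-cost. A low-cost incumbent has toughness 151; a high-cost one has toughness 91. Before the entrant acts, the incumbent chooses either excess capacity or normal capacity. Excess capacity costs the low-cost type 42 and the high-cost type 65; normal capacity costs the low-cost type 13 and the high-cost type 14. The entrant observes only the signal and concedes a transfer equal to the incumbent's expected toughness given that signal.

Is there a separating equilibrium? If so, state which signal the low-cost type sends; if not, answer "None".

Try low-cost → excess capacity, high-cost → normal capacity:
  If types separate, excess capacity earns payment 151 and normal capacity earns 91.
  Low-cost: excess capacity gives 151 − 42 = 109; normal capacity gives 91 − 13 = 78. No deviation. ✓
  High-cost: normal capacity gives 91 − 14 = 77; excess capacity gives 151 − 65 = 86. Would deviate. ✗
Try low-cost → normal capacity, high-cost → excess capacity:
  If types separate, normal capacity earns payment 151 and excess capacity earns 91.
  Low-cost: normal capacity gives 151 − 13 = 138; excess capacity gives 91 − 42 = 49. No deviation. ✓
  High-cost: excess capacity gives 91 − 65 = 26; normal capacity gives 151 − 14 = 137. Would deviate. ✗
Neither assignment is incentive-compatible.

None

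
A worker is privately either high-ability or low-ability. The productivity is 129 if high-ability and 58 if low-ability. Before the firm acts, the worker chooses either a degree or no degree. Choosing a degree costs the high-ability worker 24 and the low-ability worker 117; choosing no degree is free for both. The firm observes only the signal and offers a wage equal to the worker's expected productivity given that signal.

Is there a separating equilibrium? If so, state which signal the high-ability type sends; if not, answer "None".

Try high-ability → degree, low-ability → no degree:
  If types separate, degree earns payment 129 and no degree earns 58.
  High-ability: degree gives 129 − 24 = 105; no degree gives 58 − 0 = 58. No deviation. ✓
  Low-ability: no degree gives 58 − 0 = 58; degree gives 129 − 117 = 12. No deviation. ✓
Both hold — the high-ability type sends degree.

degree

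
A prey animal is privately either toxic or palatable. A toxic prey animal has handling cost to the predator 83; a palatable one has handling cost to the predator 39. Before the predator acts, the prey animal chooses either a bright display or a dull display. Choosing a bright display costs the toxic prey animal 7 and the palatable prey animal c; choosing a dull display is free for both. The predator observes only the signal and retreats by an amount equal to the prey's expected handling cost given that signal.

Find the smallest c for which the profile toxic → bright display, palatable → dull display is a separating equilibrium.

44

Under separation: bright display → toxic (pays 83); dull display → palatable (pays 39).
Toxic: 83 − 7 = 76 ≥ 39 − 0 = 39. Holds regardless of c. ✓
Palatable: 39 − 0 ≥ 83 − c, so c ≥ 83 − 39 = 44.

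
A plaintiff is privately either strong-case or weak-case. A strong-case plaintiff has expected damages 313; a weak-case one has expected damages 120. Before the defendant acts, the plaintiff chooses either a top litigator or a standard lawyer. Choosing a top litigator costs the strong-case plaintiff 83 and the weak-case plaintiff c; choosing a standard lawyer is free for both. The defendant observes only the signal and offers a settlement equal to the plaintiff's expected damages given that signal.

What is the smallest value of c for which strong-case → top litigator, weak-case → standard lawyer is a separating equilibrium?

Under separation: top litigator → strong-case (pays 313); standard lawyer → weak-case (pays 120).
Strong-case: 313 − 83 = 230 ≥ 120 − 0 = 120. Holds regardless of c. ✓
Weak-case: 120 − 0 ≥ 313 − c, so c ≥ 313 − 120 = 193.

193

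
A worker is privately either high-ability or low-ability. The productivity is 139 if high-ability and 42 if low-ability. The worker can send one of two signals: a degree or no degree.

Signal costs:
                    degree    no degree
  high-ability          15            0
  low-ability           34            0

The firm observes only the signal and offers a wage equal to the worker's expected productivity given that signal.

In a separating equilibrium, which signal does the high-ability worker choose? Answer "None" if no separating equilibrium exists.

Try high-ability → degree, low-ability → no degree:
  If types separate, degree earns payment 139 and no degree earns 42.
  High-ability: degree gives 139 − 15 = 124; no degree gives 42 − 0 = 42. No deviation. ✓
  Low-ability: no degree gives 42 − 0 = 42; degree gives 139 − 34 = 105. Would deviate. ✗
Try high-ability → no degree, low-ability → degree:
  If types separate, no degree earns payment 139 and degree earns 42.
  High-ability: no degree gives 139 − 0 = 139; degree gives 42 − 15 = 27. No deviation. ✓
  Low-ability: degree gives 42 − 34 = 8; no degree gives 139 − 0 = 139. Would deviate. ✗
Neither assignment is incentive-compatible.

None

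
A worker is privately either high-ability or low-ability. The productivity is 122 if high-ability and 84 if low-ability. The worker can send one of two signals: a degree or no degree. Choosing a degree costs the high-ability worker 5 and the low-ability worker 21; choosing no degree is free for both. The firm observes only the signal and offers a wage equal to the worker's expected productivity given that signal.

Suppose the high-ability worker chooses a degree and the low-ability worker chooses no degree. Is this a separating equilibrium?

If types separate, degree earns payment 122 and no degree earns 84.
High-ability: degree gives 122 − 5 = 117; no degree gives 84 − 0 = 84. No deviation. ✓
Low-ability: no degree gives 84 − 0 = 84; degree gives 122 − 21 = 101. Would deviate. ✗

No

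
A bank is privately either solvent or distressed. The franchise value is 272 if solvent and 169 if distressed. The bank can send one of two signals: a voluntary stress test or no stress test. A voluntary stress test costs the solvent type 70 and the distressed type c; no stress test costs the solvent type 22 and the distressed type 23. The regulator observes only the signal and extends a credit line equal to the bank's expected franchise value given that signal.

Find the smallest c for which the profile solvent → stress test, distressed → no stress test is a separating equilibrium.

Under separation: stress test → solvent (pays 272); no stress test → distressed (pays 169).
Solvent: 272 − 70 = 202 ≥ 169 − 22 = 147. Holds regardless of c. ✓
Distressed: 169 − 23 ≥ 272 − c, so c ≥ 272 − 146 = 126.

126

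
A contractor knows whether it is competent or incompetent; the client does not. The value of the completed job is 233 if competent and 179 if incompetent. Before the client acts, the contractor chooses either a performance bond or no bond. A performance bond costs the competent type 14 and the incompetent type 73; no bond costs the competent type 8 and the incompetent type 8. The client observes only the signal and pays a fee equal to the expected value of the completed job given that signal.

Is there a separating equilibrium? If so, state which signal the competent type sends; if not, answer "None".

bond

Try competent → bond, incompetent → no bond:
  Under separation the client infers type exactly: bond → competent (pays 233), no bond → incompetent (pays 179).
  Competent: bond gives 233 − 14 = 219; no bond gives 179 − 8 = 171. No deviation. ✓
  Incompetent: no bond gives 179 − 8 = 171; bond gives 233 − 73 = 160. No deviation. ✓
Both hold — the competent type sends bond.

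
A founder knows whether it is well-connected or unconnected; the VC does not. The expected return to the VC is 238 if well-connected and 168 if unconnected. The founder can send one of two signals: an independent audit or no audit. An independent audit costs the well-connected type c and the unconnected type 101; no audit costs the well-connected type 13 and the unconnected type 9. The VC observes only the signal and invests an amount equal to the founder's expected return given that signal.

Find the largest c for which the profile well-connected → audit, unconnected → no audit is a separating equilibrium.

83

Under separation: audit → well-connected (pays 238); no audit → unconnected (pays 168).
Unconnected: 168 − 9 = 159 ≥ 238 − 101 = 137. Holds regardless of c. ✓
Well-connected: 238 − c ≥ 168 − 13, so c ≤ 238 − 155 = 83.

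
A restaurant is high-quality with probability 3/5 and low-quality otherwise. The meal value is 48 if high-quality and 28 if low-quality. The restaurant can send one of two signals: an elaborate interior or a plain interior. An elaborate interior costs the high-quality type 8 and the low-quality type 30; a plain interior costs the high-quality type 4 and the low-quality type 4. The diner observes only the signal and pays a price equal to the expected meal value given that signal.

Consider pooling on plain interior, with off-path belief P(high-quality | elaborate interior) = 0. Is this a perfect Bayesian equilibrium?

On the equilibrium path (plain interior) the diner holds the prior 3/5 and pays 3/5·48 + 2/5·28 = 40. Off-path (elaborate interior) belief 0 gives 0·48 + 1·28 = 28.
High-quality: plain interior gives 40 − 4 = 36; elaborate interior gives 28 − 8 = 20. Stays. ✓
Low-quality: plain interior gives 40 − 4 = 36; elaborate interior gives 28 − 30 = -2. Stays. ✓
Beliefs are Bayes-consistent on-path and both types best-respond.

Yes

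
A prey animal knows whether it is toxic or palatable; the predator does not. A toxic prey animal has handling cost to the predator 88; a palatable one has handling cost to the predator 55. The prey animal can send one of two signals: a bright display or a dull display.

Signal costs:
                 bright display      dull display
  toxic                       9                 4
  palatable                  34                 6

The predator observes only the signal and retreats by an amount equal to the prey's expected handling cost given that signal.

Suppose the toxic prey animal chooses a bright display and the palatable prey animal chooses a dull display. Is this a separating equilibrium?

If types separate, bright display earns payment 88 and dull display earns 55.
Toxic: bright display gives 88 − 9 = 79; dull display gives 55 − 4 = 51. No deviation. ✓
Palatable: dull display gives 55 − 6 = 49; bright display gives 88 − 34 = 54. Would deviate. ✗

No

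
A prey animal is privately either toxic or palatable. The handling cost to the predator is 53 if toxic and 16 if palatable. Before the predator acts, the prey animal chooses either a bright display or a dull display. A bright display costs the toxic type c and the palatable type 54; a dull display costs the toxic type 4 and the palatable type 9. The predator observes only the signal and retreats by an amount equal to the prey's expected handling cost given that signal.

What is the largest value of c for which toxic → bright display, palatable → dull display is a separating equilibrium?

41

Under separation: bright display → toxic (pays 53); dull display → palatable (pays 16).
Palatable: 16 − 9 = 7 ≥ 53 − 54 = -1. Holds regardless of c. ✓
Toxic: 53 − c ≥ 16 − 4, so c ≤ 53 − 12 = 41.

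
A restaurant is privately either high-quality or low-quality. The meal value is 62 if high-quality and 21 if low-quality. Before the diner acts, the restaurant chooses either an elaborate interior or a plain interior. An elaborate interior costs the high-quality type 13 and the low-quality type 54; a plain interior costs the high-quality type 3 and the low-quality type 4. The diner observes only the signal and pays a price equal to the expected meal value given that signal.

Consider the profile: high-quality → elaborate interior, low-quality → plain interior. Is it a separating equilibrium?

Under separation the diner infers type exactly: elaborate interior → high-quality (pays 62), plain interior → low-quality (pays 21).
High-quality: elaborate interior gives 62 − 13 = 49; plain interior gives 21 − 3 = 18. No deviation. ✓
Low-quality: plain interior gives 21 − 4 = 17; elaborate interior gives 62 − 54 = 8. No deviation. ✓
Neither type gains from mimicking the other.

Yes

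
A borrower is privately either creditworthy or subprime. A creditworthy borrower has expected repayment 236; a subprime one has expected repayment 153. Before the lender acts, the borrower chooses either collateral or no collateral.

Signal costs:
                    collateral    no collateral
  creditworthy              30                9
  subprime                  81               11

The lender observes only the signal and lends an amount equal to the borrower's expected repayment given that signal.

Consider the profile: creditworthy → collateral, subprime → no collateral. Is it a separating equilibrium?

No

Under separation the lender infers type exactly: collateral → creditworthy (pays 236), no collateral → subprime (pays 153).
Creditworthy: collateral gives 236 − 30 = 206; no collateral gives 153 − 9 = 144. No deviation. ✓
Subprime: no collateral gives 153 − 11 = 142; collateral gives 236 − 81 = 155. Would deviate. ✗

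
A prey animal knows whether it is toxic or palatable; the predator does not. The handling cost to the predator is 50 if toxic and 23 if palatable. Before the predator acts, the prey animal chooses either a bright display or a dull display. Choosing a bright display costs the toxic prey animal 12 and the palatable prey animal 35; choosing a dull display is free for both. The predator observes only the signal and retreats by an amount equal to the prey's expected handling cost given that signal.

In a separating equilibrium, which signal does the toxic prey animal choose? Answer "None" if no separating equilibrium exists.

bright display

Try toxic → bright display, palatable → dull display:
  If types separate, bright display earns payment 50 and dull display earns 23.
  Toxic: bright display gives 50 − 12 = 38; dull display gives 23 − 0 = 23. No deviation. ✓
  Palatable: dull display gives 23 − 0 = 23; bright display gives 50 − 35 = 15. No deviation. ✓
Both hold — the toxic type sends bright display.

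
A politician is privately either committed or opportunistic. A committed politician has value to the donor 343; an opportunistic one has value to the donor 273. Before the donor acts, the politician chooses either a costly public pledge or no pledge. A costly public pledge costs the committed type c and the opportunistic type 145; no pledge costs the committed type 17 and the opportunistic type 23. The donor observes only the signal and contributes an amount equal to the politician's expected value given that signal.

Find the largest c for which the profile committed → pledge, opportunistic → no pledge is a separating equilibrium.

87

Under separation: pledge → committed (pays 343); no pledge → opportunistic (pays 273).
Opportunistic: 273 − 23 = 250 ≥ 343 − 145 = 198. Holds regardless of c. ✓
Committed: 343 − c ≥ 273 − 17, so c ≤ 343 − 256 = 87.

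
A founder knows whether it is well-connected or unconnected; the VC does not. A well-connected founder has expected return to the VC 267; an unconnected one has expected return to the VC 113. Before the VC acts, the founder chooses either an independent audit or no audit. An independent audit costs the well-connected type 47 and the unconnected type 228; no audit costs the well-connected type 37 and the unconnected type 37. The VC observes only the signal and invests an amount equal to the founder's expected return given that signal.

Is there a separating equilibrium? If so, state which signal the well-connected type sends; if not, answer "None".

Try well-connected → audit, unconnected → no audit:
  If types separate, audit earns payment 267 and no audit earns 113.
  Well-connected: audit gives 267 − 47 = 220; no audit gives 113 − 37 = 76. No deviation. ✓
  Unconnected: no audit gives 113 − 37 = 76; audit gives 267 − 228 = 39. No deviation. ✓
Both hold — the well-connected type sends audit.

audit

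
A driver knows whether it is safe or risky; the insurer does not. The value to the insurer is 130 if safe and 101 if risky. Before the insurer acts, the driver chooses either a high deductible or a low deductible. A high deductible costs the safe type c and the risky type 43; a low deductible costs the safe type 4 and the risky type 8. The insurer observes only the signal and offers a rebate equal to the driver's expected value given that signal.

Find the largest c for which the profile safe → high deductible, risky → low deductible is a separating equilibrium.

33

Under separation: high deductible → safe (pays 130); low deductible → risky (pays 101).
Risky: 101 − 8 = 93 ≥ 130 − 43 = 87. Holds regardless of c. ✓
Safe: 130 − c ≥ 101 − 4, so c ≤ 130 − 97 = 33.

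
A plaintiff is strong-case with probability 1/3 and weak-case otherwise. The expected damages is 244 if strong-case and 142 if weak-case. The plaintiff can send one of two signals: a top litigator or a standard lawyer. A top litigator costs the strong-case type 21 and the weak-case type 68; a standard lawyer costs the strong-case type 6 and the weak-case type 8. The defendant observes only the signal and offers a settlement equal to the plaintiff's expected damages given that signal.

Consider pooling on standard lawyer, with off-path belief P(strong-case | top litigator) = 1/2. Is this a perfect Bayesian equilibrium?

On the equilibrium path (standard lawyer) the defendant holds the prior 1/3 and pays 1/3·244 + 2/3·142 = 176. Off-path (top litigator) belief 1/2 gives 1/2·244 + 1/2·142 = 193.
Strong-case: standard lawyer gives 176 − 6 = 170; top litigator gives 193 − 21 = 172. Deviates. ✗
Weak-case: standard lawyer gives 176 − 8 = 168; top litigator gives 193 − 68 = 125. Stays. ✓

No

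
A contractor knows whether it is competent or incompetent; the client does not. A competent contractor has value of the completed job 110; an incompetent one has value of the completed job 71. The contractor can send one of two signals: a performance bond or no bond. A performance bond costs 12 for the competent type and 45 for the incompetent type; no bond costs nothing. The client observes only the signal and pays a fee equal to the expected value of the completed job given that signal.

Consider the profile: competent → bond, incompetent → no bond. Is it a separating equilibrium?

If types separate, bond earns payment 110 and no bond earns 71.
Competent: bond gives 110 − 12 = 98; no bond gives 71 − 0 = 71. No deviation. ✓
Incompetent: no bond gives 71 − 0 = 71; bond gives 110 − 45 = 65. No deviation. ✓
Neither type gains from mimicking the other.

Yes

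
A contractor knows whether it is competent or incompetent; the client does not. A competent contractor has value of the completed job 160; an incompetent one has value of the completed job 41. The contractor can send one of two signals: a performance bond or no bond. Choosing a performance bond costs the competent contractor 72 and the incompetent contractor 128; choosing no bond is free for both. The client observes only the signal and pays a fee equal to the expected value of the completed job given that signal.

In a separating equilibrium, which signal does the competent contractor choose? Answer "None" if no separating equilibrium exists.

bond

Try competent → bond, incompetent → no bond:
  Under separation the client infers type exactly: bond → competent (pays 160), no bond → incompetent (pays 41).
  Competent: bond gives 160 − 72 = 88; no bond gives 41 − 0 = 41. No deviation. ✓
  Incompetent: no bond gives 41 − 0 = 41; bond gives 160 − 128 = 32. No deviation. ✓
Both hold — the competent type sends bond.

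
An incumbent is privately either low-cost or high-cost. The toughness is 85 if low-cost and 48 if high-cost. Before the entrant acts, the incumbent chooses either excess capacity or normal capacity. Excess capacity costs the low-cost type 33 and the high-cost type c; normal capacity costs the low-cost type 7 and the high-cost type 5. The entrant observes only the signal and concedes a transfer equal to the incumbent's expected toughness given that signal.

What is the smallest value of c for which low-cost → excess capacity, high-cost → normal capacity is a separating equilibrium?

42

Under separation: excess capacity → low-cost (pays 85); normal capacity → high-cost (pays 48).
Low-cost: 85 − 33 = 52 ≥ 48 − 7 = 41. Holds regardless of c. ✓
High-cost: 48 − 5 ≥ 85 − c, so c ≥ 85 − 43 = 42.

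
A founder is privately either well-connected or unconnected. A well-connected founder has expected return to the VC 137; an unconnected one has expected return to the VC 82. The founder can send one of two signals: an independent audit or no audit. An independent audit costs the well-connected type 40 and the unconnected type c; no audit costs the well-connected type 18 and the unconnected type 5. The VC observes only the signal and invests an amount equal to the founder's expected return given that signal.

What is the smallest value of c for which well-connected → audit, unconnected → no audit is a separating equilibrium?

Under separation: audit → well-connected (pays 137); no audit → unconnected (pays 82).
Well-connected: 137 − 40 = 97 ≥ 82 − 18 = 64. Holds regardless of c. ✓
Unconnected: 82 − 5 ≥ 137 − c, so c ≥ 137 − 77 = 60.

60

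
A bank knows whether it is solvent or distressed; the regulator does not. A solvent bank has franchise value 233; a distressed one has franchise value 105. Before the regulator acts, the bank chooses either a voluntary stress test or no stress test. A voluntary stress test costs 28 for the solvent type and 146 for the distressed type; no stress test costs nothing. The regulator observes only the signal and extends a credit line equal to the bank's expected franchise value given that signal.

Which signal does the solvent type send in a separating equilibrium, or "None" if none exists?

Try solvent → stress test, distressed → no stress test:
  Under separation the regulator infers type exactly: stress test → solvent (pays 233), no stress test → distressed (pays 105).
  Solvent: stress test gives 233 − 28 = 205; no stress test gives 105 − 0 = 105. No deviation. ✓
  Distressed: no stress test gives 105 − 0 = 105; stress test gives 233 − 146 = 87. No deviation. ✓
Both hold — the solvent type sends stress test.

stress test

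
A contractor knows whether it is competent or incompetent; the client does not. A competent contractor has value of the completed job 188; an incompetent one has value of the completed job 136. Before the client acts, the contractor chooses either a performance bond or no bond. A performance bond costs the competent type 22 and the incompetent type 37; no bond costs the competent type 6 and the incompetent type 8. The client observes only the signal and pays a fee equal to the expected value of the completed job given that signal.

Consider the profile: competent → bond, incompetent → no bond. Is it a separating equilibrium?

No

Under separation the client infers type exactly: bond → competent (pays 188), no bond → incompetent (pays 136).
Competent: bond gives 188 − 22 = 166; no bond gives 136 − 6 = 130. No deviation. ✓
Incompetent: no bond gives 136 − 8 = 128; bond gives 188 − 37 = 151. Would deviate. ✗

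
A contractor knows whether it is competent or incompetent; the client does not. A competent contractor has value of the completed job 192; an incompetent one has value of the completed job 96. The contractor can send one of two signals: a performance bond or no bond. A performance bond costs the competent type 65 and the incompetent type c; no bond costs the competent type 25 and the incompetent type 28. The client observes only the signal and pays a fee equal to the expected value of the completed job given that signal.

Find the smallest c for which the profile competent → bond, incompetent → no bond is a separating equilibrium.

Under separation: bond → competent (pays 192); no bond → incompetent (pays 96).
Competent: 192 − 65 = 127 ≥ 96 − 25 = 71. Holds regardless of c. ✓
Incompetent: 96 − 28 ≥ 192 − c, so c ≥ 192 − 68 = 124.

124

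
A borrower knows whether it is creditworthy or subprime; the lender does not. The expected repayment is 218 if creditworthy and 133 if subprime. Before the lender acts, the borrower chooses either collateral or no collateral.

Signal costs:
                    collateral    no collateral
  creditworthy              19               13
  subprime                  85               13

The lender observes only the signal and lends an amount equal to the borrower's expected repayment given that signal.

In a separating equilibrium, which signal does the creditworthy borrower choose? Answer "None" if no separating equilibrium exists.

None

Try creditworthy → collateral, subprime → no collateral:
  If types separate, collateral earns payment 218 and no collateral earns 133.
  Creditworthy: collateral gives 218 − 19 = 199; no collateral gives 133 − 13 = 120. No deviation. ✓
  Subprime: no collateral gives 133 − 13 = 120; collateral gives 218 − 85 = 133. Would deviate. ✗
Try creditworthy → no collateral, subprime → collateral:
  If types separate, no collateral earns payment 218 and collateral earns 133.
  Creditworthy: no collateral gives 218 − 13 = 205; collateral gives 133 − 19 = 114. No deviation. ✓
  Subprime: collateral gives 133 − 85 = 48; no collateral gives 218 − 13 = 205. Would deviate. ✗
Neither assignment is incentive-compatible.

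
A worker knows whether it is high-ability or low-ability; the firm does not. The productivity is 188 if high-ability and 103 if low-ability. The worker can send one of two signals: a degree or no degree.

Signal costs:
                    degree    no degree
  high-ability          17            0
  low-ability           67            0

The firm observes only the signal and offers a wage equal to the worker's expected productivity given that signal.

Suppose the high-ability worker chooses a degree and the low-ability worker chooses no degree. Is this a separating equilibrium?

Under separation the firm infers type exactly: degree → high-ability (pays 188), no degree → low-ability (pays 103).
High-ability: degree gives 188 − 17 = 171; no degree gives 103 − 0 = 103. No deviation. ✓
Low-ability: no degree gives 103 − 0 = 103; degree gives 188 − 67 = 121. Would deviate. ✗

No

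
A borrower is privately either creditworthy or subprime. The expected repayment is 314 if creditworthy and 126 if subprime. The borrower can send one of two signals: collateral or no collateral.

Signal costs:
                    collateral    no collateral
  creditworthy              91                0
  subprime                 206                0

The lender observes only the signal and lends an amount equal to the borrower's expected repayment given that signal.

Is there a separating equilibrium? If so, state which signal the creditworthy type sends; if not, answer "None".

collateral

Try creditworthy → collateral, subprime → no collateral:
  Under separation the lender infers type exactly: collateral → creditworthy (pays 314), no collateral → subprime (pays 126).
  Creditworthy: collateral gives 314 − 91 = 223; no collateral gives 126 − 0 = 126. No deviation. ✓
  Subprime: no collateral gives 126 − 0 = 126; collateral gives 314 − 206 = 108. No deviation. ✓
Both hold — the creditworthy type sends collateral.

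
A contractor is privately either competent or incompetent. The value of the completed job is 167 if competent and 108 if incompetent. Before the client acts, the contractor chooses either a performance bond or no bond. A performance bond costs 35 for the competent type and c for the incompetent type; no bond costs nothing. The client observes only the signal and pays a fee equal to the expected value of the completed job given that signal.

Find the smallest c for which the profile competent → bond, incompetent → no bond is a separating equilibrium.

59

Under separation: bond → competent (pays 167); no bond → incompetent (pays 108).
Competent: 167 − 35 = 132 ≥ 108 − 0 = 108. Holds regardless of c. ✓
Incompetent: 108 − 0 ≥ 167 − c, so c ≥ 167 − 108 = 59.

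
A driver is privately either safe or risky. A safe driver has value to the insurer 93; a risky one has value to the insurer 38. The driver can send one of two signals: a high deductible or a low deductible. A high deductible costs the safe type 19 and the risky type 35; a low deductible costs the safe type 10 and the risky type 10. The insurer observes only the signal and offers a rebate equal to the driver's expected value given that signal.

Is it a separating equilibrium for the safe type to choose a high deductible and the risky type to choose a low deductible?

No

If types separate, high deductible earns payment 93 and low deductible earns 38.
Safe: high deductible gives 93 − 19 = 74; low deductible gives 38 − 10 = 28. No deviation. ✓
Risky: low deductible gives 38 − 10 = 28; high deductible gives 93 − 35 = 58. Would deviate. ✗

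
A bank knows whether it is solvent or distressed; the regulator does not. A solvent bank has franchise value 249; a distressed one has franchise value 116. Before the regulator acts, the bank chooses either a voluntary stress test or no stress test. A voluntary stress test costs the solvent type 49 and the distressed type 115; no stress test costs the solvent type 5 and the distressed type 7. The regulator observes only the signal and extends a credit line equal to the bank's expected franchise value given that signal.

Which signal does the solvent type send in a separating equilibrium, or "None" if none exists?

None

Try solvent → stress test, distressed → no stress test:
  If types separate, stress test earns payment 249 and no stress test earns 116.
  Solvent: stress test gives 249 − 49 = 200; no stress test gives 116 − 5 = 111. No deviation. ✓
  Distressed: no stress test gives 116 − 7 = 109; stress test gives 249 − 115 = 134. Would deviate. ✗
Try solvent → no stress test, distressed → stress test:
  If types separate, no stress test earns payment 249 and stress test earns 116.
  Solvent: no stress test gives 249 − 5 = 244; stress test gives 116 − 49 = 67. No deviation. ✓
  Distressed: stress test gives 116 − 115 = 1; no stress test gives 249 − 7 = 242. Would deviate. ✗
Neither assignment is incentive-compatible.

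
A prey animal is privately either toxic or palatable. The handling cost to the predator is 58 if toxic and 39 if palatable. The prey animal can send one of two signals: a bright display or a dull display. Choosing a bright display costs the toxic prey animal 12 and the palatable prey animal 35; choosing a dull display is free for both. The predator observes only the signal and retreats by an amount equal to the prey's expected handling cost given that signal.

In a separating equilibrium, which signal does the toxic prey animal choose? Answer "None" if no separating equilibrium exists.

bright display

Try toxic → bright display, palatable → dull display:
  If types separate, bright display earns payment 58 and dull display earns 39.
  Toxic: bright display gives 58 − 12 = 46; dull display gives 39 − 0 = 39. No deviation. ✓
  Palatable: dull display gives 39 − 0 = 39; bright display gives 58 − 35 = 23. No deviation. ✓
Both hold — the toxic type sends bright display.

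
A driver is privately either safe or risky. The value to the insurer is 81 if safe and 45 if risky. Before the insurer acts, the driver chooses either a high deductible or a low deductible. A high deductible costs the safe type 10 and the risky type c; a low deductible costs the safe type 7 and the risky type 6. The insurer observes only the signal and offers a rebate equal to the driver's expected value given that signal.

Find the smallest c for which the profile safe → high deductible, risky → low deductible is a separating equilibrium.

Under separation: high deductible → safe (pays 81); low deductible → risky (pays 45).
Safe: 81 − 10 = 71 ≥ 45 − 7 = 38. Holds regardless of c. ✓
Risky: 45 − 6 ≥ 81 − c, so c ≥ 81 − 39 = 42.

42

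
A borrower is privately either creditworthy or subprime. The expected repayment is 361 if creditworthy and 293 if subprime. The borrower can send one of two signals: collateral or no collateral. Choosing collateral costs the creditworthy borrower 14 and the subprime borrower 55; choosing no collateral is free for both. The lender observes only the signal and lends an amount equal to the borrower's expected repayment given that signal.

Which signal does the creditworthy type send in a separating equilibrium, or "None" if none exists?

Try creditworthy → collateral, subprime → no collateral:
  If types separate, collateral earns payment 361 and no collateral earns 293.
  Creditworthy: collateral gives 361 − 14 = 347; no collateral gives 293 − 0 = 293. No deviation. ✓
  Subprime: no collateral gives 293 − 0 = 293; collateral gives 361 − 55 = 306. Would deviate. ✗
Try creditworthy → no collateral, subprime → collateral:
  If types separate, no collateral earns payment 361 and collateral earns 293.
  Creditworthy: no collateral gives 361 − 0 = 361; collateral gives 293 − 14 = 279. No deviation. ✓
  Subprime: collateral gives 293 − 55 = 238; no collateral gives 361 − 0 = 361. Would deviate. ✗
Neither assignment is incentive-compatible.

None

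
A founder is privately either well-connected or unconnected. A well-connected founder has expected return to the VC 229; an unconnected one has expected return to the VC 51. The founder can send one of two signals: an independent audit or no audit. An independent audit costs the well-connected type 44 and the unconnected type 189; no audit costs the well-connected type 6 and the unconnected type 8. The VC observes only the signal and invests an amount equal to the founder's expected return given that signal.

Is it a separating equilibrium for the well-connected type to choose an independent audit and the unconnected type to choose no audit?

Under separation the VC infers type exactly: audit → well-connected (pays 229), no audit → unconnected (pays 51).
Well-connected: audit gives 229 − 44 = 185; no audit gives 51 − 6 = 45. No deviation. ✓
Unconnected: no audit gives 51 − 8 = 43; audit gives 229 − 189 = 40. No deviation. ✓
Neither type gains from mimicking the other.

Yes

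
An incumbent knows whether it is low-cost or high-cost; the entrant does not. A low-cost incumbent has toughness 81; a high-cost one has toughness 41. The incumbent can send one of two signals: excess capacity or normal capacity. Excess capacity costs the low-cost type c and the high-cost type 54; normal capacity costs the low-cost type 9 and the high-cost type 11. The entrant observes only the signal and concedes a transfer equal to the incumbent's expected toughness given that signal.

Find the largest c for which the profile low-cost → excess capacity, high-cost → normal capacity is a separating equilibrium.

Under separation: excess capacity → low-cost (pays 81); normal capacity → high-cost (pays 41).
High-cost: 41 − 11 = 30 ≥ 81 − 54 = 27. Holds regardless of c. ✓
Low-cost: 81 − c ≥ 41 − 9, so c ≤ 81 − 32 = 49.

49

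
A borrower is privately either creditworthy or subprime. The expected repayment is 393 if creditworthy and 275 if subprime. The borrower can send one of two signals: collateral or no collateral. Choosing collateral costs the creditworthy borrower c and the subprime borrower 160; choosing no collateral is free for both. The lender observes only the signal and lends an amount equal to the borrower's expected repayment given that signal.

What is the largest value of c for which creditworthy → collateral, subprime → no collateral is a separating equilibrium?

118

Under separation: collateral → creditworthy (pays 393); no collateral → subprime (pays 275).
Subprime: 275 − 0 = 275 ≥ 393 − 160 = 233. Holds regardless of c. ✓
Creditworthy: 393 − c ≥ 275 − 0, so c ≤ 393 − 275 = 118.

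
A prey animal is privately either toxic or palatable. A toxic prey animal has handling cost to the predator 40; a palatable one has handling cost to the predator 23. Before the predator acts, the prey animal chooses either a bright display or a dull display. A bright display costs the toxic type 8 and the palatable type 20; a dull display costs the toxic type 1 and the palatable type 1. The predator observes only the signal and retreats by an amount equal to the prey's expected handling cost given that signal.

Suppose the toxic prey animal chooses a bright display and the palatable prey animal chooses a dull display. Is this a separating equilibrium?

Under separation the predator infers type exactly: bright display → toxic (pays 40), dull display → palatable (pays 23).
Toxic: bright display gives 40 − 8 = 32; dull display gives 23 − 1 = 22. No deviation. ✓
Palatable: dull display gives 23 − 1 = 22; bright display gives 40 − 20 = 20. No deviation. ✓
Both incentive constraints hold.

Yes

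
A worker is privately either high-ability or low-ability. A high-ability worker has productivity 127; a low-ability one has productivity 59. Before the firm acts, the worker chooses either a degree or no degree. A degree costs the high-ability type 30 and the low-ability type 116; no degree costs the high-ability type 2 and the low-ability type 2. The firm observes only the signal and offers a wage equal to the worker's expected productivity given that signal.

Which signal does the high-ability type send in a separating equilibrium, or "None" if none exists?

degree

Try high-ability → degree, low-ability → no degree:
  If types separate, degree earns payment 127 and no degree earns 59.
  High-ability: degree gives 127 − 30 = 97; no degree gives 59 − 2 = 57. No deviation. ✓
  Low-ability: no degree gives 59 − 2 = 57; degree gives 127 − 116 = 11. No deviation. ✓
Both hold — the high-ability type sends degree.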